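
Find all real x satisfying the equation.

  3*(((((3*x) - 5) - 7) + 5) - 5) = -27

Step 1. [3*(((((3*x) - 5) - 7) + 5) - 5) = -27] divide by the outer 3, so div: ((((3*x) - 5) - 7) + 5) - 5 = -9.
Step 2. [((((3*x) - 5) - 7) + 5) - 5 = -9] 5 comes off first (add 5). So sub: (((3*x) - 5) - 7) + 5 = -4.
Step 3. [(((3*x) - 5) - 7) + 5 = -4] subtract 5: x sits inside (… + 5), so sub: ((3*x) - 5) - 7 = -9.
Step 4. [((3*x) - 5) - 7 = -9] add 7: x sits inside (… - 7). So sub: (3*x) - 5 = -2.
Step 5. [(3*x) - 5 = -2] -5 is outermost — add 5 both sides ⇒ sub: 3*x = 3.
Step 6. [3*x = 3] leading coefficient 3: divide by 3 ⇒ div: x = 1.

Answer: x ∈ {1}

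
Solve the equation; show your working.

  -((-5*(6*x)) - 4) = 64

Step 1. [-((-5*(6*x)) - 4) = 64] LHS negated; negate both sides, so neg: (-5*(6*x)) - 4 = -64.
Step 2. [(-5*(6*x)) - 4 = -64] peel the -4: add 4 from each side, so sub: -5*(6*x) = -60.
Step 3. [-5*(6*x) = -60] -5·(inner) — divide through by -5. So div: 6*x = 12.
Step 4. [6*x = 12] leading coefficient 6: divide by 6. So div: x = 2.

Answer: x ∈ {2}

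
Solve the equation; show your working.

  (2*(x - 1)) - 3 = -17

Step 1. [(2*(x - 1)) - 3 = -17] the outer -3 inverts by adding 3 ⇒ sub: 2*(x - 1) = -14.
Step 2. [2*(x - 1) = -14] LHS = 2·(…); ÷2 both sides, so div: x - 1 = -7.
Step 3. [x - 1 = -7] peel the -1: add 1 from each side. So sub: x = -6.

Answer: x ∈ {-6}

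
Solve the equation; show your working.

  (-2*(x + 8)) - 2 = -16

Step 1. [(-2*(x + 8)) - 2 = -16] common factor -2 (LHS and -16) — divide through ⇒ factor: (x + 8) + 1 = 8.
Step 2. [(x + 8) + 1 = 8] the outer +1 inverts by subtracting 1. So sub: x + 8 = 7.
Step 3. [x + 8 = 7] subtract 8: x sits inside (… + 8) ⇒ sub: x = -1.

Answer: x ∈ {-1}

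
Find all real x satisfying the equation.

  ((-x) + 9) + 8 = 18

Step 1. [((-x) + 9) + 8 = 18] +8 is outermost — subtract 8 both sides, so sub: (-x) + 9 = 10.
Step 2. [(-x) + 9 = 10] +9 is outermost — subtract 9 both sides, so sub: -x = 1.
Step 3. [-x = 1] flip signs both sides. So neg: x = -1.

Answer: x ∈ {-1}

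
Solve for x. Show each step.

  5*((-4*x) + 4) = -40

Step 1. [5*((-4*x) + 4) = -40] 5·(inner) — divide through by 5 ⇒ div: (-4*x) + 4 = -8.
Step 2. [(-4*x) + 4 = -8] -4 | LHS and -4 | -8: pull -4 out, so factor: x - 1 = 2.
Step 3. [x - 1 = 2] peel the -1: add 1 from each side ⇒ sub: x = 3.

Answer: x ∈ {3}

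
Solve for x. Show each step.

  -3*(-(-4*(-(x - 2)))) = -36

Step 1. [-3*(-(-4*(-(x - 2)))) = -36] -3 out front; divide by -3. So div: -(-4*(-(x - 2))) = 12.
Step 2. [-(-4*(-(x - 2))) = 12] leading − — multiply by −1. So neg: -4*(-(x - 2)) = -12.
Step 3. [-4*(-(x - 2)) = -12] LHS = -4·(…); ÷-4 both sides ⇒ div: -(x - 2) = 3.
Step 4. [-(x - 2) = 3] leading − — multiply by −1. So neg: x - 2 = -3.
Step 5. [x - 2 = -3] the outer -2 inverts by adding 2, so sub: x = -1.

Answer: x ∈ {-1}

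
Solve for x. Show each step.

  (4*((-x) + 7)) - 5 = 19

Step 1. [(4*((-x) + 7)) - 5 = 19] the outer -5 inverts by adding 5 ⇒ sub: 4*((-x) + 7) = 24.
Step 2. [4*((-x) + 7) = 24] LHS = 4·(…); ÷4 both sides, so div: (-x) + 7 = 6.
Step 3. [(-x) + 7 = 6] the outer +7 inverts by subtracting 7 ⇒ sub: -x = -1.
Step 4. [-x = -1] flip signs both sides. So neg: x = 1.

Answer: x ∈ {1}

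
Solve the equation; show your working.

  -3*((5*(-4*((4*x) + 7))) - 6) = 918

Step 1. [-3*((5*(-4*((4*x) + 7))) - 6) = 918] divide by the outer -3. So div: (5*(-4*((4*x) + 7))) - 6 = -306.
Step 2. [(5*(-4*((4*x) + 7))) - 6 = -306] 6 comes off first (add 6). So sub: 5*(-4*((4*x) + 7)) = -300.
Step 3. [5*(-4*((4*x) + 7)) = -300] leading coefficient 5: divide by 5, so div: -4*((4*x) + 7) = -60.
Step 4. [-4*((4*x) + 7) = -60] leading coefficient -4: divide by -4, so div: (4*x) + 7 = 15.
Step 5. [(4*x) + 7 = 15] 7 comes off first (subtract 7). So sub: 4*x = 8.
Step 6. [4*x = 8] leading coefficient 4: divide by 4 ⇒ div: x = 2.

Answer: x ∈ {2}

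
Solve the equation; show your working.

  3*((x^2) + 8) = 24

Step 1. [3*((x^2) + 8) = 24] LHS = 3·(…); ÷3 both sides. So div: (x^2) + 8 = 8.
Step 2. [(x^2) + 8 = 8] peel the +8: subtract 8 from each side ⇒ sub: x^2 = 0.
Step 3. [x^2 = 0] LHS squared, RHS 0 ≥ 0: apply √ (±). So sqrt: x = 0.

Answer: x ∈ {0}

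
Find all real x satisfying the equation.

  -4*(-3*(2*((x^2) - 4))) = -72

Step 1. [-4*(-3*(2*((x^2) - 4))) = -72] LHS = -4·(…); ÷-4 both sides ⇒ div: -3*(2*((x^2) - 4)) = 18.
Step 2. [-3*(2*((x^2) - 4)) = 18] divide by the outer -3 ⇒ div: 2*((x^2) - 4) = -6.
Step 3. [2*((x^2) - 4) = -6] 2 out front; divide by 2 ⇒ div: (x^2) - 4 = -3.
Step 4. [(x^2) - 4 = -3] 4 comes off first (add 4) ⇒ sub: x^2 = 1.
Step 5. [x^2 = 1] √ both sides: 1 ≥ 0 gives two branches ⇒ sqrt: x = 1 or -1.

Answer: x ∈ {-1, 1}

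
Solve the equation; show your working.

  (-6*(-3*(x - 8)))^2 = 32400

Step 1. [(-6*(-3*(x - 8)))^2 = 32400] LHS squared, RHS 32400 ≥ 0: apply √ (±). So sqrt: -6*(-3*(x - 8)) = 180 or -180.
Step 2. [-6*(-3*(x - 8)) = 180 or -180] -6·(inner) — divide through by -6, so div: -3*(x - 8) = -30 or 30.
Step 3. [-3*(x - 8) = -30 or 30] -3 out front; divide by -3. So div: x - 8 = 10 or -10.
Step 4. [x - 8 = 10 or -10] 8 comes off first (add 8) ⇒ sub: x = 18 or -2.

Answer: x ∈ {-2, 18}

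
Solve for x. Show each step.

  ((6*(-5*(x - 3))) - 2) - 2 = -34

Step 1. [((6*(-5*(x - 3))) - 2) - 2 = -34] the outer -2 inverts by adding 2. So sub: (6*(-5*(x - 3))) - 2 = -32.
Step 2. [(6*(-5*(x - 3))) - 2 = -32] the outer -2 inverts by adding 2. So sub: 6*(-5*(x - 3)) = -30.
Step 3. [6*(-5*(x - 3)) = -30] divide by the outer 6 ⇒ div: -5*(x - 3) = -5.
Step 4. [-5*(x - 3) = -5] divide by the outer -5, so div: x - 3 = 1.
Step 5. [x - 3 = 1] 3 comes off first (add 3), so sub: x = 4.

Answer: x ∈ {4}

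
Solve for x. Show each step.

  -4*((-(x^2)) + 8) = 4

Step 1. [-4*((-(x^2)) + 8) = 4] -4·(inner) — divide through by -4 ⇒ div: (-(x^2)) + 8 = -1.
Step 2. [(-(x^2)) + 8 = -1] +8 is outermost — subtract 8 both sides. So sub: -(x^2) = -9.
Step 3. [-(x^2) = -9] flip signs both sides. So neg: x^2 = 9.
Step 4. [x^2 = 9] LHS squared, RHS 9 ≥ 0: apply √ (±), so sqrt: x = 3 or -3.

Answer: x ∈ {-3, 3}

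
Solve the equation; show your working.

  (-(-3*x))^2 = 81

Step 1. [(-(-3*x))^2 = 81] 81 ≥ 0, LHS is (·)² — take ±√. So sqrt: -(-3*x) = 9 or -9.
Step 2. [-(-3*x) = 9 or -9] flip signs both sides ⇒ neg: -3*x = -9 or 9.
Step 3. [-3*x = -9 or 9] divide by the outer -3 ⇒ div: x = 3 or -3.

Answer: x ∈ {-3, 3}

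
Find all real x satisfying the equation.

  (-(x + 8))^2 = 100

Step 1. [(-(x + 8))^2 = 100] √ both sides: 100 ≥ 0 gives two branches. So sqrt: -(x + 8) = 10 or -10.
Step 2. [-(x + 8) = 10 or -10] LHS negated; negate both sides ⇒ neg: x + 8 = -10 or 10.
Step 3. [x + 8 = -10 or 10] 8 comes off first (subtract 8). So sub: x = -18 or 2.

Answer: x ∈ {-18, 2}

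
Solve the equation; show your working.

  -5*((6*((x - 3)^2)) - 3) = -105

Step 1. [-5*((6*((x - 3)^2)) - 3) = -105] -5 out front; divide by -5, so div: (6*((x - 3)^2)) - 3 = 21.
Step 2. [(6*((x - 3)^2)) - 3 = 21] 3 comes off first (add 3) ⇒ sub: 6*((x - 3)^2) = 24.
Step 3. [6*((x - 3)^2) = 24] 6 out front; divide by 6, so div: (x - 3)^2 = 4.
Step 4. [(x - 3)^2 = 4] LHS squared, RHS 4 ≥ 0: apply √ (±). So sqrt: x - 3 = 2 or -2.
Step 5. [x - 3 = 2 or -2] peel the -3: add 3 from each side, so sub: x = 5 or 1.

Answer: x ∈ {1, 5}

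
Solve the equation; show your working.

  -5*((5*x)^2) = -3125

Step 1. [-5*((5*x)^2) = -3125] -5 out front; divide by -5 ⇒ div: (5*x)^2 = 625.
Step 2. [(5*x)^2 = 625] √ both sides: 625 ≥ 0 gives two branches ⇒ sqrt: 5*x = 25 or -25.
Step 3. [5*x = 25 or -25] LHS = 5·(…); ÷5 both sides, so div: x = 5 or -5.

Answer: x ∈ {-5, 5}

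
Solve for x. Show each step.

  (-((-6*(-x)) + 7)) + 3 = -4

Step 1. [(-((-6*(-x)) + 7)) + 3 = -4] peel the +3: subtract 3 from each side ⇒ sub: -((-6*(-x)) + 7) = -7.
Step 2. [-((-6*(-x)) + 7) = -7] leading − — multiply by −1 ⇒ neg: (-6*(-x)) + 7 = 7.
Step 3. [(-6*(-x)) + 7 = 7] peel the +7: subtract 7 from each side ⇒ sub: -6*(-x) = 0.
Step 4. [-6*(-x) = 0] LHS = -6·(…); ÷-6 both sides, so div: -x = 0.
Step 5. [-x = 0] leading − — multiply by −1. So neg: x = 0.

Answer: x ∈ {0}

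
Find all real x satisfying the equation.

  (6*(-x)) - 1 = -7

Step 1. [(6*(-x)) - 1 = -7] -1 is outermost — add 1 both sides. So sub: 6*(-x) = -6.
Step 2. [6*(-x) = -6] divide by the outer 6. So div: -x = -1.
Step 3. [-x = -1] flip signs both sides. So neg: x = 1.

Answer: x ∈ {1}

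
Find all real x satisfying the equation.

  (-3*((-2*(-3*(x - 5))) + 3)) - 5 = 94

Step 1. [(-3*((-2*(-3*(x - 5))) + 3)) - 5 = 94] add 5: x sits inside (… - 5), so sub: -3*((-2*(-3*(x - 5))) + 3) = 99.
Step 2. [-3*((-2*(-3*(x - 5))) + 3) = 99] leading coefficient -3: divide by -3, so div: (-2*(-3*(x - 5))) + 3 = -33.
Step 3. [(-2*(-3*(x - 5))) + 3 = -33] subtract 3: x sits inside (… + 3) ⇒ sub: -2*(-3*(x - 5)) = -36.
Step 4. [-2*(-3*(x - 5)) = -36] leading coefficient -2: divide by -2. So div: -3*(x - 5) = 18.
Step 5. [-3*(x - 5) = 18] LHS = -3·(…); ÷-3 both sides, so div: x - 5 = -6.
Step 6. [x - 5 = -6] the outer -5 inverts by adding 5. So sub: x = -1.

Answer: x ∈ {-1}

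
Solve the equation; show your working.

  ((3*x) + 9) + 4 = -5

Step 1. [((3*x) + 9) + 4 = -5] the outer +4 inverts by subtracting 4 ⇒ sub: (3*x) + 9 = -9.
Step 2. [(3*x) + 9 = -9] the outer +9 inverts by subtracting 9, so sub: 3*x = -18.
Step 3. [3*x = -18] 3·(inner) — divide through by 3, so div: x = -6.

Answer: x ∈ {-6}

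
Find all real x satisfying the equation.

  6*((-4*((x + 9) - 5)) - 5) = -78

Step 1. [6*((-4*((x + 9) - 5)) - 5) = -78] 6 out front; divide by 6, so div: (-4*((x + 9) - 5)) - 5 = -13.
Step 2. [(-4*((x + 9) - 5)) - 5 = -13] -5 is outermost — add 5 both sides, so sub: -4*((x + 9) - 5) = -8.
Step 3. [-4*((x + 9) - 5) = -8] LHS = -4·(…); ÷-4 both sides ⇒ div: (x + 9) - 5 = 2.
Step 4. [(x + 9) - 5 = 2] 5 comes off first (add 5). So sub: x + 9 = 7.
Step 5. [x + 9 = 7] +9 is outermost — subtract 9 both sides ⇒ sub: x = -2.

Answer: x ∈ {-2}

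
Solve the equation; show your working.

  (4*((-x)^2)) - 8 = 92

Step 1. [(4*((-x)^2)) - 8 = 92] common factor 4 (LHS and 92) — divide through. So factor: ((-x)^2) - 2 = 23.
Step 2. [((-x)^2) - 2 = 23] -2 is outermost — add 2 both sides, so sub: (-x)^2 = 25.
Step 3. [(-x)^2 = 25] 25 ≥ 0, LHS is (·)² — take ±√. So sqrt: -x = 5 or -5.
Step 4. [-x = 5 or -5] leading − — multiply by −1, so neg: x = -5 or 5.

Answer: x ∈ {-5, 5}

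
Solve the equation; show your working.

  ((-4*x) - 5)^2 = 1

Step 1. [((-4*x) - 5)^2 = 1] √ both sides: 1 ≥ 0 gives two branches ⇒ sqrt: (-4*x) - 5 = 1 or -1.
Step 2. [(-4*x) - 5 = 1 or -1] peel the -5: add 5 from each side, so sub: -4*x = 6 or 4.
Step 3. [-4*x = 6 or 4] leading coefficient -4: divide by -4. So div: x = -3/2 or -1.

Answer: x ∈ {-3/2, -1}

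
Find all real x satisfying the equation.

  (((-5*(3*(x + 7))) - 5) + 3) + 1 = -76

Step 1. [(((-5*(3*(x + 7))) - 5) + 3) + 1 = -76] the outer +1 inverts by subtracting 1. So sub: ((-5*(3*(x + 7))) - 5) + 3 = -77.
Step 2. [((-5*(3*(x + 7))) - 5) + 3 = -77] subtract 3: x sits inside (… + 3). So sub: (-5*(3*(x + 7))) - 5 = -80.
Step 3. [(-5*(3*(x + 7))) - 5 = -80] common factor -5 (LHS and -80) — divide through ⇒ factor: (3*(x + 7)) + 1 = 16.
Step 4. [(3*(x + 7)) + 1 = 16] the outer +1 inverts by subtracting 1 ⇒ sub: 3*(x + 7) = 15.
Step 5. [3*(x + 7) = 15] LHS = 3·(…); ÷3 both sides ⇒ div: x + 7 = 5.
Step 6. [x + 7 = 5] peel the +7: subtract 7 from each side ⇒ sub: x = -2.

Answer: x ∈ {-2}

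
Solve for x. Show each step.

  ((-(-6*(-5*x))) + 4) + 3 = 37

Step 1. [((-(-6*(-5*x))) + 4) + 3 = 37] subtract 3: x sits inside (… + 3). So sub: (-(-6*(-5*x))) + 4 = 34.
Step 2. [(-(-6*(-5*x))) + 4 = 34] subtract 4: x sits inside (… + 4). So sub: -(-6*(-5*x)) = 30.
Step 3. [-(-6*(-5*x)) = 30] flip signs both sides, so neg: -6*(-5*x) = -30.
Step 4. [-6*(-5*x) = -30] -6·(inner) — divide through by -6, so div: -5*x = 5.
Step 5. [-5*x = 5] -5·(inner) — divide through by -5, so div: x = -1.

Answer: x ∈ {-1}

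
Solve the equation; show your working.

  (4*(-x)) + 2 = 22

Step 1. [(4*(-x)) + 2 = 22] the outer +2 inverts by subtracting 2, so sub: 4*(-x) = 20.
Step 2. [4*(-x) = 20] 4 out front; divide by 4, so div: -x = 5.
Step 3. [-x = 5] LHS negated; negate both sides. So neg: x = -5.

Answer: x ∈ {-5}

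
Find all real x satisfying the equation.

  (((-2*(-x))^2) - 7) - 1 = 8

Step 1. [(((-2*(-x))^2) - 7) - 1 = 8] the outer -1 inverts by adding 1. So sub: ((-2*(-x))^2) - 7 = 9.
Step 2. [((-2*(-x))^2) - 7 = 9] peel the -7: add 7 from each side ⇒ sub: (-2*(-x))^2 = 16.
Step 3. [(-2*(-x))^2 = 16] 16 ≥ 0, LHS is (·)² — take ±√, so sqrt: -2*(-x) = 4 or -4.
Step 4. [-2*(-x) = 4 or -4] -2·(inner) — divide through by -2, so div: -x = -2 or 2.
Step 5. [-x = -2 or 2] leading − — multiply by −1, so neg: x = 2 or -2.

Answer: x ∈ {-2, 2}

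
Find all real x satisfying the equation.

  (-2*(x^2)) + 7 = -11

Step 1. [(-2*(x^2)) + 7 = -11] subtract 7: x sits inside (… + 7) ⇒ sub: -2*(x^2) = -18.
Step 2. [-2*(x^2) = -18] -2·(inner) — divide through by -2 ⇒ div: x^2 = 9.
Step 3. [x^2 = 9] LHS squared, RHS 9 ≥ 0: apply √ (±) ⇒ sqrt: x = 3 or -3.

Answer: x ∈ {-3, 3}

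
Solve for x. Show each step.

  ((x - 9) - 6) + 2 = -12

Step 1. [((x - 9) - 6) + 2 = -12] subtract 2: x sits inside (… + 2), so sub: (x - 9) - 6 = -14.
Step 2. [(x - 9) - 6 = -14] add 6: x sits inside (… - 6). So sub: x - 9 = -8.
Step 3. [x - 9 = -8] the outer -9 inverts by adding 9. So sub: x = 1.

Answer: x ∈ {1}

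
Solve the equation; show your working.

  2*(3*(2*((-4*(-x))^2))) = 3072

Step 1. [2*(3*(2*((-4*(-x))^2))) = 3072] 2 out front; divide by 2. So div: 3*(2*((-4*(-x))^2)) = 1536.
Step 2. [3*(2*((-4*(-x))^2)) = 1536] leading coefficient 3: divide by 3. So div: 2*((-4*(-x))^2) = 512.
Step 3. [2*((-4*(-x))^2) = 512] 2 out front; divide by 2. So div: (-4*(-x))^2 = 256.
Step 4. [(-4*(-x))^2 = 256] 256 ≥ 0, LHS is (·)² — take ±√ ⇒ sqrt: -4*(-x) = 16 or -16.
Step 5. [-4*(-x) = 16 or -16] leading coefficient -4: divide by -4, so div: -x = -4 or 4.
Step 6. [-x = -4 or 4] LHS negated; negate both sides. So neg: x = 4 or -4.

Answer: x ∈ {-4, 4}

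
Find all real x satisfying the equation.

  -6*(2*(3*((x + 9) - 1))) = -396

Step 1. [-6*(2*(3*((x + 9) - 1))) = -396] -6·(inner) — divide through by -6. So div: 2*(3*((x + 9) - 1)) = 66.
Step 2. [2*(3*((x + 9) - 1)) = 66] leading coefficient 2: divide by 2 ⇒ div: 3*((x + 9) - 1) = 33.
Step 3. [3*((x + 9) - 1) = 33] divide by the outer 3. So div: (x + 9) - 1 = 11.
Step 4. [(x + 9) - 1 = 11] peel the -1: add 1 from each side ⇒ sub: x + 9 = 12.
Step 5. [x + 9 = 12] the outer +9 inverts by subtracting 9. So sub: x = 3.

Answer: x ∈ {3}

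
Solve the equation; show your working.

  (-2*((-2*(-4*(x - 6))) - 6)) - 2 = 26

Step 1. [(-2*((-2*(-4*(x - 6))) - 6)) - 2 = 26] -2 divides every term; factor it out ⇒ factor: ((-2*(-4*(x - 6))) - 6) + 1 = -13.
Step 2. [((-2*(-4*(x - 6))) - 6) + 1 = -13] +1 is outermost — subtract 1 both sides. So sub: (-2*(-4*(x - 6))) - 6 = -14.
Step 3. [(-2*(-4*(x - 6))) - 6 = -14] peel the -6: add 6 from each side ⇒ sub: -2*(-4*(x - 6)) = -8.
Step 4. [-2*(-4*(x - 6)) = -8] leading coefficient -2: divide by -2, so div: -4*(x - 6) = 4.
Step 5. [-4*(x - 6) = 4] leading coefficient -4: divide by -4. So div: x - 6 = -1.
Step 6. [x - 6 = -1] -6 is outermost — add 6 both sides, so sub: x = 5.

Answer: x ∈ {5}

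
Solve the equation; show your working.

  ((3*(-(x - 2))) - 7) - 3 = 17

Step 1. [((3*(-(x - 2))) - 7) - 3 = 17] add 3: x sits inside (… - 3), so sub: (3*(-(x - 2))) - 7 = 20.
Step 2. [(3*(-(x - 2))) - 7 = 20] 7 comes off first (add 7), so sub: 3*(-(x - 2)) = 27.
Step 3. [3*(-(x - 2)) = 27] 3·(inner) — divide through by 3, so div: -(x - 2) = 9.
Step 4. [-(x - 2) = 9] leading − — multiply by −1. So neg: x - 2 = -9.
Step 5. [x - 2 = -9] 2 comes off first (add 2) ⇒ sub: x = -7.

Answer: x ∈ {-7}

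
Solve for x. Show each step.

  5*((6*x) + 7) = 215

Step 1. [5*((6*x) + 7) = 215] 5 out front; divide by 5. So div: (6*x) + 7 = 43.
Step 2. [(6*x) + 7 = 43] 7 comes off first (subtract 7). So sub: 6*x = 36.
Step 3. [6*x = 36] leading coefficient 6: divide by 6. So div: x = 6.

Answer: x ∈ {6}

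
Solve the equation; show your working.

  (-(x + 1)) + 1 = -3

Step 1. [(-(x + 1)) + 1 = -3] the outer +1 inverts by subtracting 1 ⇒ sub: -(x + 1) = -4.
Step 2. [-(x + 1) = -4] flip signs both sides ⇒ neg: x + 1 = 4.
Step 3. [x + 1 = 4] subtract 1: x sits inside (… + 1) ⇒ sub: x = 3.

Answer: x ∈ {3}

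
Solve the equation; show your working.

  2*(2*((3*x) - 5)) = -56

Step 1. [2*(2*((3*x) - 5)) = -56] 2·(inner) — divide through by 2 ⇒ div: 2*((3*x) - 5) = -28.
Step 2. [2*((3*x) - 5) = -28] 2 out front; divide by 2. So div: (3*x) - 5 = -14.
Step 3. [(3*x) - 5 = -14] the outer -5 inverts by adding 5 ⇒ sub: 3*x = -9.
Step 4. [3*x = -9] divide by the outer 3 ⇒ div: x = -3.

Answer: x ∈ {-3}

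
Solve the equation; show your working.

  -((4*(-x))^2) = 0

Step 1. [-((4*(-x))^2) = 0] flip signs both sides. So neg: (4*(-x))^2 = 0.
Step 2. [(4*(-x))^2 = 0] 0 ≥ 0, LHS is (·)² — take ±√. So sqrt: 4*(-x) = 0.
Step 3. [4*(-x) = 0] 4·(inner) — divide through by 4 ⇒ div: -x = 0.
Step 4. [-x = 0] leading − — multiply by −1, so neg: x = 0.

Answer: x ∈ {0}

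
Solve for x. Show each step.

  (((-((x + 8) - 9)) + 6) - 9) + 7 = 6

Step 1. [(((-((x + 8) - 9)) + 6) - 9) + 7 = 6] subtract 7: x sits inside (… + 7) ⇒ sub: ((-((x + 8) - 9)) + 6) - 9 = -1.
Step 2. [((-((x + 8) - 9)) + 6) - 9 = -1] the outer -9 inverts by adding 9, so sub: (-((x + 8) - 9)) + 6 = 8.
Step 3. [(-((x + 8) - 9)) + 6 = 8] the outer +6 inverts by subtracting 6, so sub: -((x + 8) - 9) = 2.
Step 4. [-((x + 8) - 9) = 2] LHS negated; negate both sides ⇒ neg: (x + 8) - 9 = -2.
Step 5. [(x + 8) - 9 = -2] the outer -9 inverts by adding 9, so sub: x + 8 = 7.
Step 6. [x + 8 = 7] subtract 8: x sits inside (… + 8), so sub: x = -1.

Answer: x ∈ {-1}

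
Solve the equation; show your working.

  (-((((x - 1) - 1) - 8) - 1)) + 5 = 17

Step 1. [(-((((x - 1) - 1) - 8) - 1)) + 5 = 17] the outer +5 inverts by subtracting 5, so sub: -((((x - 1) - 1) - 8) - 1) = 12.
Step 2. [-((((x - 1) - 1) - 8) - 1) = 12] flip signs both sides, so neg: (((x - 1) - 1) - 8) - 1 = -12.
Step 3. [(((x - 1) - 1) - 8) - 1 = -12] the outer -1 inverts by adding 1, so sub: ((x - 1) - 1) - 8 = -11.
Step 4. [((x - 1) - 1) - 8 = -11] the outer -8 inverts by adding 8. So sub: (x - 1) - 1 = -3.
Step 5. [(x - 1) - 1 = -3] peel the -1: add 1 from each side ⇒ sub: x - 1 = -2.
Step 6. [x - 1 = -2] peel the -1: add 1 from each side ⇒ sub: x = -1.

Answer: x ∈ {-1}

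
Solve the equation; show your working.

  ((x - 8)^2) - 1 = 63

Step 1. [((x - 8)^2) - 1 = 63] add 1: x sits inside (… - 1). So sub: (x - 8)^2 = 64.
Step 2. [(x - 8)^2 = 64] LHS squared, RHS 64 ≥ 0: apply √ (±), so sqrt: x - 8 = 8 or -8.
Step 3. [x - 8 = 8 or -8] the outer -8 inverts by adding 8, so sub: x = 16 or 0.

Answer: x ∈ {0, 16}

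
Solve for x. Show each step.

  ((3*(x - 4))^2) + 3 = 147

Step 1. [((3*(x - 4))^2) + 3 = 147] +3 is outermost — subtract 3 both sides. So sub: (3*(x - 4))^2 = 144.
Step 2. [(3*(x - 4))^2 = 144] √ both sides: 144 ≥ 0 gives two branches. So sqrt: 3*(x - 4) = 12 or -12.
Step 3. [3*(x - 4) = 12 or -12] leading coefficient 3: divide by 3. So div: x - 4 = 4 or -4.
Step 4. [x - 4 = 4 or -4] the outer -4 inverts by adding 4, so sub: x = 8 or 0.

Answer: x ∈ {0, 8}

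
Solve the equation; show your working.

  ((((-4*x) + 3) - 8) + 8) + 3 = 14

Step 1. [((((-4*x) + 3) - 8) + 8) + 3 = 14] +3 is outermost — subtract 3 both sides. So sub: (((-4*x) + 3) - 8) + 8 = 11.
Step 2. [(((-4*x) + 3) - 8) + 8 = 11] peel the +8: subtract 8 from each side. So sub: ((-4*x) + 3) - 8 = 3.
Step 3. [((-4*x) + 3) - 8 = 3] 8 comes off first (add 8), so sub: (-4*x) + 3 = 11.
Step 4. [(-4*x) + 3 = 11] 3 comes off first (subtract 3) ⇒ sub: -4*x = 8.
Step 5. [-4*x = 8] -4 out front; divide by -4 ⇒ div: x = -2.

Answer: x ∈ {-2}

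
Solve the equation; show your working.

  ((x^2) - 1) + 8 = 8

Step 1. [((x^2) - 1) + 8 = 8] the outer +8 inverts by subtracting 8. So sub: (x^2) - 1 = 0.
Step 2. [(x^2) - 1 = 0] 1 comes off first (add 1) ⇒ sub: x^2 = 1.
Step 3. [x^2 = 1] √ both sides: 1 ≥ 0 gives two branches ⇒ sqrt: x = 1 or -1.

Answer: x ∈ {-1, 1}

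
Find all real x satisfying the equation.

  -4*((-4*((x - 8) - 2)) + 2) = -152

Step 1. [-4*((-4*((x - 8) - 2)) + 2) = -152] divide by the outer -4 ⇒ div: (-4*((x - 8) - 2)) + 2 = 38.
Step 2. [(-4*((x - 8) - 2)) + 2 = 38] the outer +2 inverts by subtracting 2, so sub: -4*((x - 8) - 2) = 36.
Step 3. [-4*((x - 8) - 2) = 36] -4 out front; divide by -4 ⇒ div: (x - 8) - 2 = -9.
Step 4. [(x - 8) - 2 = -9] -2 is outermost — add 2 both sides ⇒ sub: x - 8 = -7.
Step 5. [x - 8 = -7] peel the -8: add 8 from each side. So sub: x = 1.

Answer: x ∈ {1}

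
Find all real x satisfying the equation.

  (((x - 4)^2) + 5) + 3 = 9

Step 1. [(((x - 4)^2) + 5) + 3 = 9] the outer +3 inverts by subtracting 3 ⇒ sub: ((x - 4)^2) + 5 = 6.
Step 2. [((x - 4)^2) + 5 = 6] 5 comes off first (subtract 5), so sub: (x - 4)^2 = 1.
Step 3. [(x - 4)^2 = 1] 1 ≥ 0, LHS is (·)² — take ±√. So sqrt: x - 4 = 1 or -1.
Step 4. [x - 4 = 1 or -1] -4 is outermost — add 4 both sides. So sub: x = 5 or 3.

Answer: x ∈ {3, 5}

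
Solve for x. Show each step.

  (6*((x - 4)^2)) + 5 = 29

Step 1. [(6*((x - 4)^2)) + 5 = 29] peel the +5: subtract 5 from each side. So sub: 6*((x - 4)^2) = 24.
Step 2. [6*((x - 4)^2) = 24] leading coefficient 6: divide by 6, so div: (x - 4)^2 = 4.
Step 3. [(x - 4)^2 = 4] 4 ≥ 0, LHS is (·)² — take ±√ ⇒ sqrt: x - 4 = 2 or -2.
Step 4. [x - 4 = 2 or -2] 4 comes off first (add 4) ⇒ sub: x = 6 or 2.

Answer: x ∈ {2, 6}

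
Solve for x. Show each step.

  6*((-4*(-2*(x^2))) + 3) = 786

Step 1. [6*((-4*(-2*(x^2))) + 3) = 786] 6 out front; divide by 6. So div: (-4*(-2*(x^2))) + 3 = 131.
Step 2. [(-4*(-2*(x^2))) + 3 = 131] the outer +3 inverts by subtracting 3. So sub: -4*(-2*(x^2)) = 128.
Step 3. [-4*(-2*(x^2)) = 128] divide by the outer -4, so div: -2*(x^2) = -32.
Step 4. [-2*(x^2) = -32] -2·(inner) — divide through by -2, so div: x^2 = 16.
Step 5. [x^2 = 16] √ both sides: 16 ≥ 0 gives two branches ⇒ sqrt: x = 4 or -4.

Answer: x ∈ {-4, 4}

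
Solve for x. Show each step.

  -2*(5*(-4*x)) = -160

Step 1. [-2*(5*(-4*x)) = -160] leading coefficient -2: divide by -2. So div: 5*(-4*x) = 80.
Step 2. [5*(-4*x) = 80] divide by the outer 5, so div: -4*x = 16.
Step 3. [-4*x = 16] leading coefficient -4: divide by -4. So div: x = -4.

Answer: x ∈ {-4}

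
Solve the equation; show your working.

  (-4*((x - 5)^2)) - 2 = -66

Step 1. [(-4*((x - 5)^2)) - 2 = -66] -2 is outermost — add 2 both sides ⇒ sub: -4*((x - 5)^2) = -64.
Step 2. [-4*((x - 5)^2) = -64] divide by the outer -4, so div: (x - 5)^2 = 16.
Step 3. [(x - 5)^2 = 16] √ both sides: 16 ≥ 0 gives two branches ⇒ sqrt: x - 5 = 4 or -4.
Step 4. [x - 5 = 4 or -4] -5 is outermost — add 5 both sides, so sub: x = 9 or 1.

Answer: x ∈ {1, 9}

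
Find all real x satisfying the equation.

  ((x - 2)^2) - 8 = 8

Step 1. [((x - 2)^2) - 8 = 8] add 8: x sits inside (… - 8). So sub: (x - 2)^2 = 16.
Step 2. [(x - 2)^2 = 16] LHS squared, RHS 16 ≥ 0: apply √ (±), so sqrt: x - 2 = 4 or -4.
Step 3. [x - 2 = 4 or -4] add 2: x sits inside (… - 2). So sub: x = 6 or -2.

Answer: x ∈ {-2, 6}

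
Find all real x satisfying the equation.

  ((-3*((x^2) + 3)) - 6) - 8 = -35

Step 1. [((-3*((x^2) + 3)) - 6) - 8 = -35] 8 comes off first (add 8). So sub: (-3*((x^2) + 3)) - 6 = -27.
Step 2. [(-3*((x^2) + 3)) - 6 = -27] -3 divides every term; factor it out, so factor: ((x^2) + 3) + 2 = 9.
Step 3. [((x^2) + 3) + 2 = 9] subtract 2: x sits inside (… + 2) ⇒ sub: (x^2) + 3 = 7.
Step 4. [(x^2) + 3 = 7] +3 is outermost — subtract 3 both sides. So sub: x^2 = 4.
Step 5. [x^2 = 4] √ both sides: 4 ≥ 0 gives two branches ⇒ sqrt: x = 2 or -2.

Answer: x ∈ {-2, 2}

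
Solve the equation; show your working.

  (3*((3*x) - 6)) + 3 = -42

Step 1. [(3*((3*x) - 6)) + 3 = -42] common factor 3 (LHS and -42) — divide through, so factor: ((3*x) - 6) + 1 = -14.
Step 2. [((3*x) - 6) + 1 = -14] subtract 1: x sits inside (… + 1), so sub: (3*x) - 6 = -15.
Step 3. [(3*x) - 6 = -15] -6 is outermost — add 6 both sides. So sub: 3*x = -9.
Step 4. [3*x = -9] divide by the outer 3 ⇒ div: x = -3.

Answer: x ∈ {-3}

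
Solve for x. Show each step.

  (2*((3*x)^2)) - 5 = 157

Step 1. [(2*((3*x)^2)) - 5 = 157] the outer -5 inverts by adding 5 ⇒ sub: 2*((3*x)^2) = 162.
Step 2. [2*((3*x)^2) = 162] LHS = 2·(…); ÷2 both sides, so div: (3*x)^2 = 81.
Step 3. [(3*x)^2 = 81] √ both sides: 81 ≥ 0 gives two branches. So sqrt: 3*x = 9 or -9.
Step 4. [3*x = 9 or -9] leading coefficient 3: divide by 3 ⇒ div: x = 3 or -3.

Answer: x ∈ {-3, 3}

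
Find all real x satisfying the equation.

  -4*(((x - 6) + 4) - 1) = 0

Step 1. [-4*(((x - 6) + 4) - 1) = 0] leading coefficient -4: divide by -4, so div: ((x - 6) + 4) - 1 = 0.
Step 2. [((x - 6) + 4) - 1 = 0] 1 comes off first (add 1), so sub: (x - 6) + 4 = 1.
Step 3. [(x - 6) + 4 = 1] the outer +4 inverts by subtracting 4. So sub: x - 6 = -3.
Step 4. [x - 6 = -3] peel the -6: add 6 from each side, so sub: x = 3.

Answer: x ∈ {3}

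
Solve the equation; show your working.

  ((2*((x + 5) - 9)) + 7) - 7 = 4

Step 1. [((2*((x + 5) - 9)) + 7) - 7 = 4] peel the -7: add 7 from each side ⇒ sub: (2*((x + 5) - 9)) + 7 = 11.
Step 2. [(2*((x + 5) - 9)) + 7 = 11] 7 comes off first (subtract 7), so sub: 2*((x + 5) - 9) = 4.
Step 3. [2*((x + 5) - 9) = 4] leading coefficient 2: divide by 2, so div: (x + 5) - 9 = 2.
Step 4. [(x + 5) - 9 = 2] the outer -9 inverts by adding 9, so sub: x + 5 = 11.
Step 5. [x + 5 = 11] subtract 5: x sits inside (… + 5). So sub: x = 6.

Answer: x ∈ {6}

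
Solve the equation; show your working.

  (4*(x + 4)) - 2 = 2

Step 1. [(4*(x + 4)) - 2 = 2] -2 is outermost — add 2 both sides. So sub: 4*(x + 4) = 4.
Step 2. [4*(x + 4) = 4] LHS = 4·(…); ÷4 both sides. So div: x + 4 = 1.
Step 3. [x + 4 = 1] subtract 4: x sits inside (… + 4). So sub: x = -3.

Answer: x ∈ {-3}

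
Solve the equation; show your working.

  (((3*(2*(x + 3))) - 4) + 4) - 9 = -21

Step 1. [(((3*(2*(x + 3))) - 4) + 4) - 9 = -21] the outer -9 inverts by adding 9. So sub: ((3*(2*(x + 3))) - 4) + 4 = -12.
Step 2. [((3*(2*(x + 3))) - 4) + 4 = -12] +4 is outermost — subtract 4 both sides ⇒ sub: (3*(2*(x + 3))) - 4 = -16.
Step 3. [(3*(2*(x + 3))) - 4 = -16] -4 is outermost — add 4 both sides ⇒ sub: 3*(2*(x + 3)) = -12.
Step 4. [3*(2*(x + 3)) = -12] divide by the outer 3, so div: 2*(x + 3) = -4.
Step 5. [2*(x + 3) = -4] LHS = 2·(…); ÷2 both sides. So div: x + 3 = -2.
Step 6. [x + 3 = -2] peel the +3: subtract 3 from each side, so sub: x = -5.

Answer: x ∈ {-5}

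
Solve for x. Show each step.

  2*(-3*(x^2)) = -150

Step 1. [2*(-3*(x^2)) = -150] leading coefficient 2: divide by 2, so div: -3*(x^2) = -75.
Step 2. [-3*(x^2) = -75] -3·(inner) — divide through by -3 ⇒ div: x^2 = 25.
Step 3. [x^2 = 25] √ both sides: 25 ≥ 0 gives two branches ⇒ sqrt: x = 5 or -5.

Answer: x ∈ {-5, 5}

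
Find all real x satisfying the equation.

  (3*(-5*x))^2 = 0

Step 1. [(3*(-5*x))^2 = 0] √ both sides: 0 ≥ 0 gives two branches. So sqrt: 3*(-5*x) = 0.
Step 2. [3*(-5*x) = 0] divide by the outer 3. So div: -5*x = 0.
Step 3. [-5*x = 0] leading coefficient -5: divide by -5, so div: x = 0.

Answer: x ∈ {0}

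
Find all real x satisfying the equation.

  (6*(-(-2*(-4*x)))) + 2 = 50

Step 1. [(6*(-(-2*(-4*x)))) + 2 = 50] subtract 2: x sits inside (… + 2). So sub: 6*(-(-2*(-4*x))) = 48.
Step 2. [6*(-(-2*(-4*x))) = 48] LHS = 6·(…); ÷6 both sides. So div: -(-2*(-4*x)) = 8.
Step 3. [-(-2*(-4*x)) = 8] leading − — multiply by −1, so neg: -2*(-4*x) = -8.
Step 4. [-2*(-4*x) = -8] -2·(inner) — divide through by -2 ⇒ div: -4*x = 4.
Step 5. [-4*x = 4] divide by the outer -4 ⇒ div: x = -1.

Answer: x ∈ {-1}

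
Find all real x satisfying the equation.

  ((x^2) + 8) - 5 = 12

Step 1. [((x^2) + 8) - 5 = 12] add 5: x sits inside (… - 5). So sub: (x^2) + 8 = 17.
Step 2. [(x^2) + 8 = 17] 8 comes off first (subtract 8). So sub: x^2 = 9.
Step 3. [x^2 = 9] LHS squared, RHS 9 ≥ 0: apply √ (±), so sqrt: x = 3 or -3.

Answer: x ∈ {-3, 3}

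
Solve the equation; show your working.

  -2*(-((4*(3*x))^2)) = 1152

Step 1. [-2*(-((4*(3*x))^2)) = 1152] LHS = -2·(…); ÷-2 both sides ⇒ div: -((4*(3*x))^2) = -576.
Step 2. [-((4*(3*x))^2) = -576] flip signs both sides, so neg: (4*(3*x))^2 = 576.
Step 3. [(4*(3*x))^2 = 576] √ both sides: 576 ≥ 0 gives two branches ⇒ sqrt: 4*(3*x) = 24 or -24.
Step 4. [4*(3*x) = 24 or -24] 4 out front; divide by 4. So div: 3*x = 6 or -6.
Step 5. [3*x = 6 or -6] 3 out front; divide by 3. So div: x = 2 or -2.

Answer: x ∈ {-2, 2}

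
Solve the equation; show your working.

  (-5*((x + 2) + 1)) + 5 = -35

Step 1. [(-5*((x + 2) + 1)) + 5 = -35] +5 is outermost — subtract 5 both sides. So sub: -5*((x + 2) + 1) = -40.
Step 2. [-5*((x + 2) + 1) = -40] leading coefficient -5: divide by -5 ⇒ div: (x + 2) + 1 = 8.
Step 3. [(x + 2) + 1 = 8] the outer +1 inverts by subtracting 1. So sub: x + 2 = 7.
Step 4. [x + 2 = 7] the outer +2 inverts by subtracting 2, so sub: x = 5.

Answer: x ∈ {5}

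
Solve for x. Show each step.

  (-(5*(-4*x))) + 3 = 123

Step 1. [(-(5*(-4*x))) + 3 = 123] peel the +3: subtract 3 from each side. So sub: -(5*(-4*x)) = 120.
Step 2. [-(5*(-4*x)) = 120] leading − — multiply by −1. So neg: 5*(-4*x) = -120.
Step 3. [5*(-4*x) = -120] 5 out front; divide by 5. So div: -4*x = -24.
Step 4. [-4*x = -24] LHS = -4·(…); ÷-4 both sides. So div: x = 6.

Answer: x ∈ {6}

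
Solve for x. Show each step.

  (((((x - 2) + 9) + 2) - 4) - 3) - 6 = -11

Step 1. [(((((x - 2) + 9) + 2) - 4) - 3) - 6 = -11] add 6: x sits inside (… - 6), so sub: ((((x - 2) + 9) + 2) - 4) - 3 = -5.
Step 2. [((((x - 2) + 9) + 2) - 4) - 3 = -5] peel the -3: add 3 from each side. So sub: (((x - 2) + 9) + 2) - 4 = -2.
Step 3. [(((x - 2) + 9) + 2) - 4 = -2] peel the -4: add 4 from each side, so sub: ((x - 2) + 9) + 2 = 2.
Step 4. [((x - 2) + 9) + 2 = 2] the outer +2 inverts by subtracting 2. So sub: (x - 2) + 9 = 0.
Step 5. [(x - 2) + 9 = 0] the outer +9 inverts by subtracting 9 ⇒ sub: x - 2 = -9.
Step 6. [x - 2 = -9] 2 comes off first (add 2), so sub: x = -7.

Answer: x ∈ {-7}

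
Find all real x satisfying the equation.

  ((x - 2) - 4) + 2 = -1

Step 1. [((x - 2) - 4) + 2 = -1] +2 is outermost — subtract 2 both sides ⇒ sub: (x - 2) - 4 = -3.
Step 2. [(x - 2) - 4 = -3] -4 is outermost — add 4 both sides. So sub: x - 2 = 1.
Step 3. [x - 2 = 1] the outer -2 inverts by adding 2. So sub: x = 3.

Answer: x ∈ {3}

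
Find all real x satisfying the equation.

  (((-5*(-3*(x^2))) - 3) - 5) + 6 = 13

Step 1. [(((-5*(-3*(x^2))) - 3) - 5) + 6 = 13] peel the +6: subtract 6 from each side ⇒ sub: ((-5*(-3*(x^2))) - 3) - 5 = 7.
Step 2. [((-5*(-3*(x^2))) - 3) - 5 = 7] peel the -5: add 5 from each side. So sub: (-5*(-3*(x^2))) - 3 = 12.
Step 3. [(-5*(-3*(x^2))) - 3 = 12] add 3: x sits inside (… - 3). So sub: -5*(-3*(x^2)) = 15.
Step 4. [-5*(-3*(x^2)) = 15] divide by the outer -5, so div: -3*(x^2) = -3.
Step 5. [-3*(x^2) = -3] -3 out front; divide by -3. So div: x^2 = 1.
Step 6. [x^2 = 1] √ both sides: 1 ≥ 0 gives two branches ⇒ sqrt: x = 1 or -1.

Answer: x ∈ {-1, 1}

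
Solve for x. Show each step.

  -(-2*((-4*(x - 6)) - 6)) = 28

Step 1. [-(-2*((-4*(x - 6)) - 6)) = 28] leading − — multiply by −1, so neg: -2*((-4*(x - 6)) - 6) = -28.
Step 2. [-2*((-4*(x - 6)) - 6) = -28] leading coefficient -2: divide by -2. So div: (-4*(x - 6)) - 6 = 14.
Step 3. [(-4*(x - 6)) - 6 = 14] peel the -6: add 6 from each side, so sub: -4*(x - 6) = 20.
Step 4. [-4*(x - 6) = 20] -4·(inner) — divide through by -4 ⇒ div: x - 6 = -5.
Step 5. [x - 6 = -5] peel the -6: add 6 from each side ⇒ sub: x = 1.

Answer: x ∈ {1}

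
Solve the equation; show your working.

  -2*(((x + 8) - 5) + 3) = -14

Step 1. [-2*(((x + 8) - 5) + 3) = -14] -2·(inner) — divide through by -2, so div: ((x + 8) - 5) + 3 = 7.
Step 2. [((x + 8) - 5) + 3 = 7] 3 comes off first (subtract 3) ⇒ sub: (x + 8) - 5 = 4.
Step 3. [(x + 8) - 5 = 4] the outer -5 inverts by adding 5 ⇒ sub: x + 8 = 9.
Step 4. [x + 8 = 9] peel the +8: subtract 8 from each side. So sub: x = 1.

Answer: x ∈ {1}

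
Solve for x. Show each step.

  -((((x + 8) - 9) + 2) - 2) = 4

Step 1. [-((((x + 8) - 9) + 2) - 2) = 4] LHS negated; negate both sides, so neg: (((x + 8) - 9) + 2) - 2 = -4.
Step 2. [(((x + 8) - 9) + 2) - 2 = -4] peel the -2: add 2 from each side. So sub: ((x + 8) - 9) + 2 = -2.
Step 3. [((x + 8) - 9) + 2 = -2] peel the +2: subtract 2 from each side, so sub: (x + 8) - 9 = -4.
Step 4. [(x + 8) - 9 = -4] 9 comes off first (add 9). So sub: x + 8 = 5.
Step 5. [x + 8 = 5] 8 comes off first (subtract 8), so sub: x = -3.

Answer: x ∈ {-3}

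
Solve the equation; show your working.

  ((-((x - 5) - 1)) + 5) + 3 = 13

Step 1. [((-((x - 5) - 1)) + 5) + 3 = 13] 3 comes off first (subtract 3). So sub: (-((x - 5) - 1)) + 5 = 10.
Step 2. [(-((x - 5) - 1)) + 5 = 10] +5 is outermost — subtract 5 both sides ⇒ sub: -((x - 5) - 1) = 5.
Step 3. [-((x - 5) - 1) = 5] flip signs both sides. So neg: (x - 5) - 1 = -5.
Step 4. [(x - 5) - 1 = -5] -1 is outermost — add 1 both sides, so sub: x - 5 = -4.
Step 5. [x - 5 = -4] peel the -5: add 5 from each side. So sub: x = 1.

Answer: x ∈ {1}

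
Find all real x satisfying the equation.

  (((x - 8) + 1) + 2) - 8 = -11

Step 1. [(((x - 8) + 1) + 2) - 8 = -11] the outer -8 inverts by adding 8. So sub: ((x - 8) + 1) + 2 = -3.
Step 2. [((x - 8) + 1) + 2 = -3] peel the +2: subtract 2 from each side, so sub: (x - 8) + 1 = -5.
Step 3. [(x - 8) + 1 = -5] the outer +1 inverts by subtracting 1. So sub: x - 8 = -6.
Step 4. [x - 8 = -6] peel the -8: add 8 from each side ⇒ sub: x = 2.

Answer: x ∈ {2}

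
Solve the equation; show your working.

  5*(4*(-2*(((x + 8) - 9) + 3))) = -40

Step 1. [5*(4*(-2*(((x + 8) - 9) + 3))) = -40] leading coefficient 5: divide by 5, so div: 4*(-2*(((x + 8) - 9) + 3)) = -8.
Step 2. [4*(-2*(((x + 8) - 9) + 3)) = -8] leading coefficient 4: divide by 4, so div: -2*(((x + 8) - 9) + 3) = -2.
Step 3. [-2*(((x + 8) - 9) + 3) = -2] leading coefficient -2: divide by -2 ⇒ div: ((x + 8) - 9) + 3 = 1.
Step 4. [((x + 8) - 9) + 3 = 1] +3 is outermost — subtract 3 both sides, so sub: (x + 8) - 9 = -2.
Step 5. [(x + 8) - 9 = -2] the outer -9 inverts by adding 9. So sub: x + 8 = 7.
Step 6. [x + 8 = 7] subtract 8: x sits inside (… + 8) ⇒ sub: x = -1.

Answer: x ∈ {-1}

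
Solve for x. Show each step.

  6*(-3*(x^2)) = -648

Step 1. [6*(-3*(x^2)) = -648] LHS = 6·(…); ÷6 both sides. So div: -3*(x^2) = -108.
Step 2. [-3*(x^2) = -108] LHS = -3·(…); ÷-3 both sides ⇒ div: x^2 = 36.
Step 3. [x^2 = 36] 36 ≥ 0, LHS is (·)² — take ±√. So sqrt: x = 6 or -6.

Answer: x ∈ {-6, 6}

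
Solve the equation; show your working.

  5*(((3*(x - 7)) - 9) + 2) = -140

Step 1. [5*(((3*(x - 7)) - 9) + 2) = -140] leading coefficient 5: divide by 5, so div: ((3*(x - 7)) - 9) + 2 = -28.
Step 2. [((3*(x - 7)) - 9) + 2 = -28] peel the +2: subtract 2 from each side, so sub: (3*(x - 7)) - 9 = -30.
Step 3. [(3*(x - 7)) - 9 = -30] common factor 3 (LHS and -30) — divide through ⇒ factor: (x - 7) - 3 = -10.
Step 4. [(x - 7) - 3 = -10] the outer -3 inverts by adding 3 ⇒ sub: x - 7 = -7.
Step 5. [x - 7 = -7] add 7: x sits inside (… - 7), so sub: x = 0.

Answer: x ∈ {0}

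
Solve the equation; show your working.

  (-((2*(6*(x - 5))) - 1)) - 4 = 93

Step 1. [(-((2*(6*(x - 5))) - 1)) - 4 = 93] peel the -4: add 4 from each side ⇒ sub: -((2*(6*(x - 5))) - 1) = 97.
Step 2. [-((2*(6*(x - 5))) - 1) = 97] flip signs both sides. So neg: (2*(6*(x - 5))) - 1 = -97.
Step 3. [(2*(6*(x - 5))) - 1 = -97] -1 is outermost — add 1 both sides, so sub: 2*(6*(x - 5)) = -96.
Step 4. [2*(6*(x - 5)) = -96] leading coefficient 2: divide by 2 ⇒ div: 6*(x - 5) = -48.
Step 5. [6*(x - 5) = -48] leading coefficient 6: divide by 6. So div: x - 5 = -8.
Step 6. [x - 5 = -8] the outer -5 inverts by adding 5. So sub: x = -3.

Answer: x ∈ {-3}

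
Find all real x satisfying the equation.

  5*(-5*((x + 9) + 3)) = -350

Step 1. [5*(-5*((x + 9) + 3)) = -350] 5 out front; divide by 5 ⇒ div: -5*((x + 9) + 3) = -70.
Step 2. [-5*((x + 9) + 3) = -70] leading coefficient -5: divide by -5. So div: (x + 9) + 3 = 14.
Step 3. [(x + 9) + 3 = 14] the outer +3 inverts by subtracting 3, so sub: x + 9 = 11.
Step 4. [x + 9 = 11] peel the +9: subtract 9 from each side, so sub: x = 2.

Answer: x ∈ {2}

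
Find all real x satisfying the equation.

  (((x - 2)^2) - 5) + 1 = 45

Step 1. [(((x - 2)^2) - 5) + 1 = 45] subtract 1: x sits inside (… + 1). So sub: ((x - 2)^2) - 5 = 44.
Step 2. [((x - 2)^2) - 5 = 44] add 5: x sits inside (… - 5) ⇒ sub: (x - 2)^2 = 49.
Step 3. [(x - 2)^2 = 49] √ both sides: 49 ≥ 0 gives two branches ⇒ sqrt: x - 2 = 7 or -7.
Step 4. [x - 2 = 7 or -7] 2 comes off first (add 2), so sub: x = 9 or -5.

Answer: x ∈ {-5, 9}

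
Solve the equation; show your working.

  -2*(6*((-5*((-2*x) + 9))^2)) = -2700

Step 1. [-2*(6*((-5*((-2*x) + 9))^2)) = -2700] divide by the outer -2. So div: 6*((-5*((-2*x) + 9))^2) = 1350.
Step 2. [6*((-5*((-2*x) + 9))^2) = 1350] 6 out front; divide by 6, so div: (-5*((-2*x) + 9))^2 = 225.
Step 3. [(-5*((-2*x) + 9))^2 = 225] 225 ≥ 0, LHS is (·)² — take ±√ ⇒ sqrt: -5*((-2*x) + 9) = 15 or -15.
Step 4. [-5*((-2*x) + 9) = 15 or -15] -5·(inner) — divide through by -5 ⇒ div: (-2*x) + 9 = -3 or 3.
Step 5. [(-2*x) + 9 = -3 or 3] subtract 9: x sits inside (… + 9), so sub: -2*x = -12 or -6.
Step 6. [-2*x = -12 or -6] divide by the outer -2 ⇒ div: x = 6 or 3.

Answer: x ∈ {3, 6}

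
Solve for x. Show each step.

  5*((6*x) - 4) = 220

Step 1. [5*((6*x) - 4) = 220] LHS = 5·(…); ÷5 both sides. So div: (6*x) - 4 = 44.
Step 2. [(6*x) - 4 = 44] the outer -4 inverts by adding 4. So sub: 6*x = 48.
Step 3. [6*x = 48] leading coefficient 6: divide by 6 ⇒ div: x = 8.

Answer: x ∈ {8}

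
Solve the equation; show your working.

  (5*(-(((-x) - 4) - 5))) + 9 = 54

Step 1. [(5*(-(((-x) - 4) - 5))) + 9 = 54] 9 comes off first (subtract 9) ⇒ sub: 5*(-(((-x) - 4) - 5)) = 45.
Step 2. [5*(-(((-x) - 4) - 5)) = 45] leading coefficient 5: divide by 5. So div: -(((-x) - 4) - 5) = 9.
Step 3. [-(((-x) - 4) - 5) = 9] leading − — multiply by −1, so neg: ((-x) - 4) - 5 = -9.
Step 4. [((-x) - 4) - 5 = -9] peel the -5: add 5 from each side, so sub: (-x) - 4 = -4.
Step 5. [(-x) - 4 = -4] 4 comes off first (add 4). So sub: -x = 0.
Step 6. [-x = 0] leading − — multiply by −1 ⇒ neg: x = 0.

Answer: x ∈ {0}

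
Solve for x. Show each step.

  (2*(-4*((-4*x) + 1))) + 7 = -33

Step 1. [(2*(-4*((-4*x) + 1))) + 7 = -33] subtract 7: x sits inside (… + 7) ⇒ sub: 2*(-4*((-4*x) + 1)) = -40.
Step 2. [2*(-4*((-4*x) + 1)) = -40] leading coefficient 2: divide by 2 ⇒ div: -4*((-4*x) + 1) = -20.
Step 3. [-4*((-4*x) + 1) = -20] LHS = -4·(…); ÷-4 both sides ⇒ div: (-4*x) + 1 = 5.
Step 4. [(-4*x) + 1 = 5] 1 comes off first (subtract 1). So sub: -4*x = 4.
Step 5. [-4*x = 4] divide by the outer -4. So div: x = -1.

Answer: x ∈ {-1}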